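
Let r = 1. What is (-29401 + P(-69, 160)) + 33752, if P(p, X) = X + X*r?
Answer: 4671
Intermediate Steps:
P(p, X) = 2*X (P(p, X) = X + X*1 = X + X = 2*X)
(-29401 + P(-69, 160)) + 33752 = (-29401 + 2*160) + 33752 = (-29401 + 320) + 33752 = -29081 + 33752 = 4671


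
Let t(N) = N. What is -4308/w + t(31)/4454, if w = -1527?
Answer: 6411723/2267086 ≈ 2.8282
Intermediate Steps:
-4308/w + t(31)/4454 = -4308/(-1527) + 31/4454 = -4308*(-1/1527) + 31*(1/4454) = 1436/509 + 31/4454 = 6411723/2267086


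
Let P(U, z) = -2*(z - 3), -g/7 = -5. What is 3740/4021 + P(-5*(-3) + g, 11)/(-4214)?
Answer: 7912348/8472247 ≈ 0.93391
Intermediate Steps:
g = 35 (g = -7*(-5) = 35)
P(U, z) = 6 - 2*z (P(U, z) = -2*(-3 + z) = 6 - 2*z)
3740/4021 + P(-5*(-3) + g, 11)/(-4214) = 3740/4021 + (6 - 2*11)/(-4214) = 3740*(1/4021) + (6 - 22)*(-1/4214) = 3740/4021 - 16*(-1/4214) = 3740/4021 + 8/2107 = 7912348/8472247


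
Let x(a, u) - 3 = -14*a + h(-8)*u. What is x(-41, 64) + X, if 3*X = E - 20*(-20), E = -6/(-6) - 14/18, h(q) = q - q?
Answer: 19181/27 ≈ 710.41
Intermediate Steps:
h(q) = 0
E = 2/9 (E = -6*(-⅙) - 14*1/18 = 1 - 7/9 = 2/9 ≈ 0.22222)
x(a, u) = 3 - 14*a (x(a, u) = 3 + (-14*a + 0*u) = 3 + (-14*a + 0) = 3 - 14*a)
X = 3602/27 (X = (2/9 - 20*(-20))/3 = (2/9 + 400)/3 = (⅓)*(3602/9) = 3602/27 ≈ 133.41)
x(-41, 64) + X = (3 - 14*(-41)) + 3602/27 = (3 + 574) + 3602/27 = 577 + 3602/27 = 19181/27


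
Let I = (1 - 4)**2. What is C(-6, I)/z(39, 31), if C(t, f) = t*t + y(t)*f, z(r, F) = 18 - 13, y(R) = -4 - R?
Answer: 54/5 ≈ 10.800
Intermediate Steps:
z(r, F) = 5
I = 9 (I = (-3)**2 = 9)
C(t, f) = t**2 + f*(-4 - t) (C(t, f) = t*t + (-4 - t)*f = t**2 + f*(-4 - t))
C(-6, I)/z(39, 31) = ((-6)**2 - 1*9*(4 - 6))/5 = (36 - 1*9*(-2))*(1/5) = (36 + 18)*(1/5) = 54*(1/5) = 54/5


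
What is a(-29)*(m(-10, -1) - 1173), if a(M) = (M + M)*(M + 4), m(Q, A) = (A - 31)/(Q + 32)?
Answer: -18732550/11 ≈ -1.7030e+6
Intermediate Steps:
m(Q, A) = (-31 + A)/(32 + Q)
a(M) = 2*M*(4 + M) (a(M) = (2*M)*(4 + M) = 2*M*(4 + M))
a(-29)*(m(-10, -1) - 1173) = (2*(-29)*(4 - 29))*((-31 - 1)/(32 - 10) - 1173) = (2*(-29)*(-25))*(-32/22 - 1173) = 1450*((1/22)*(-32) - 1173) = 1450*(-16/11 - 1173) = 1450*(-12919/11) = -18732550/11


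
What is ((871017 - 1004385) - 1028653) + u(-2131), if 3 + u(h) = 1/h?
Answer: -2476273145/2131 ≈ -1.1620e+6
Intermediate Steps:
u(h) = -3 + 1/h
((871017 - 1004385) - 1028653) + u(-2131) = ((871017 - 1004385) - 1028653) + (-3 + 1/(-2131)) = (-133368 - 1028653) + (-3 - 1/2131) = -1162021 - 6394/2131 = -2476273145/2131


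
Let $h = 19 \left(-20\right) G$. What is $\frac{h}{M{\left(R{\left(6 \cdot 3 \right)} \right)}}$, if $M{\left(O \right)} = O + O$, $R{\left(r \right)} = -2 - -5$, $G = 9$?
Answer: $-570$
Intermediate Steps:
$R{\left(r \right)} = 3$ ($R{\left(r \right)} = -2 + 5 = 3$)
$h = -3420$ ($h = 19 \left(-20\right) 9 = \left(-380\right) 9 = -3420$)
$M{\left(O \right)} = 2 O$
$\frac{h}{M{\left(R{\left(6 \cdot 3 \right)} \right)}} = - \frac{3420}{2 \cdot 3} = - \frac{3420}{6} = \left(-3420\right) \frac{1}{6} = -570$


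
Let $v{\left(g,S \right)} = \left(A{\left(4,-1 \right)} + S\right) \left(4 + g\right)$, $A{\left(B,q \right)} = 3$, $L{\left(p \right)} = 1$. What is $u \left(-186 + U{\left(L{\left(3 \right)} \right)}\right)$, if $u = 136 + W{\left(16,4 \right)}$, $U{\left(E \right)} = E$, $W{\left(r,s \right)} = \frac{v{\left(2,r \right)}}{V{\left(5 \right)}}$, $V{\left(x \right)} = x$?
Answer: $-29378$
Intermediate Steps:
$v{\left(g,S \right)} = \left(3 + S\right) \left(4 + g\right)$
$W{\left(r,s \right)} = \frac{18}{5} + \frac{6 r}{5}$ ($W{\left(r,s \right)} = \frac{12 + 3 \cdot 2 + 4 r + r 2}{5} = \left(12 + 6 + 4 r + 2 r\right) \frac{1}{5} = \left(18 + 6 r\right) \frac{1}{5} = \frac{18}{5} + \frac{6 r}{5}$)
$u = \frac{794}{5}$ ($u = 136 + \left(\frac{18}{5} + \frac{6}{5} \cdot 16\right) = 136 + \left(\frac{18}{5} + \frac{96}{5}\right) = 136 + \frac{114}{5} = \frac{794}{5} \approx 158.8$)
$u \left(-186 + U{\left(L{\left(3 \right)} \right)}\right) = \frac{794 \left(-186 + 1\right)}{5} = \frac{794}{5} \left(-185\right) = -29378$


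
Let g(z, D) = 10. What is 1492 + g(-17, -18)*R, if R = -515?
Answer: -3658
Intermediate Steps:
1492 + g(-17, -18)*R = 1492 + 10*(-515) = 1492 - 5150 = -3658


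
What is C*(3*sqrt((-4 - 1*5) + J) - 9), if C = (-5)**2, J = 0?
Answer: -225 + 225*I ≈ -225.0 + 225.0*I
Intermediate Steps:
C = 25
C*(3*sqrt((-4 - 1*5) + J) - 9) = 25*(3*sqrt((-4 - 1*5) + 0) - 9) = 25*(3*sqrt((-4 - 5) + 0) - 9) = 25*(3*sqrt(-9 + 0) - 9) = 25*(3*sqrt(-9) - 9) = 25*(3*(3*I) - 9) = 25*(9*I - 9) = 25*(-9 + 9*I) = -225 + 225*I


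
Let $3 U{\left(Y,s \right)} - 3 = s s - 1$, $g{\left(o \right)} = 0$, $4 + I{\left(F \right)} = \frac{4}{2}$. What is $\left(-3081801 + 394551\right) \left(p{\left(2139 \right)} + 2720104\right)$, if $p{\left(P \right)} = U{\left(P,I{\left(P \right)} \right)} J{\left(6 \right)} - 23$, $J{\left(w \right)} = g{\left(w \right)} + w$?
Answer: $-7309569914250$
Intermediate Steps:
$I{\left(F \right)} = -2$ ($I{\left(F \right)} = -4 + \frac{4}{2} = -4 + 4 \cdot \frac{1}{2} = -4 + 2 = -2$)
$J{\left(w \right)} = w$ ($J{\left(w \right)} = 0 + w = w$)
$U{\left(Y,s \right)} = \frac{2}{3} + \frac{s^{2}}{3}$ ($U{\left(Y,s \right)} = 1 + \frac{s s - 1}{3} = 1 + \frac{s^{2} - 1}{3} = 1 + \frac{-1 + s^{2}}{3} = 1 + \left(- \frac{1}{3} + \frac{s^{2}}{3}\right) = \frac{2}{3} + \frac{s^{2}}{3}$)
$p{\left(P \right)} = -11$ ($p{\left(P \right)} = \left(\frac{2}{3} + \frac{\left(-2\right)^{2}}{3}\right) 6 - 23 = \left(\frac{2}{3} + \frac{1}{3} \cdot 4\right) 6 - 23 = \left(\frac{2}{3} + \frac{4}{3}\right) 6 - 23 = 2 \cdot 6 - 23 = 12 - 23 = -11$)
$\left(-3081801 + 394551\right) \left(p{\left(2139 \right)} + 2720104\right) = \left(-3081801 + 394551\right) \left(-11 + 2720104\right) = \left(-2687250\right) 2720093 = -7309569914250$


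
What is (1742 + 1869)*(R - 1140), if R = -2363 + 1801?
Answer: -6145922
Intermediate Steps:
R = -562
(1742 + 1869)*(R - 1140) = (1742 + 1869)*(-562 - 1140) = 3611*(-1702) = -6145922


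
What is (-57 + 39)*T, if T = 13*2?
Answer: -468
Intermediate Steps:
T = 26
(-57 + 39)*T = (-57 + 39)*26 = -18*26 = -468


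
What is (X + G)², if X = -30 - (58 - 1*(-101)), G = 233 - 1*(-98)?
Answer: 20164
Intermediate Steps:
G = 331 (G = 233 + 98 = 331)
X = -189 (X = -30 - (58 + 101) = -30 - 1*159 = -30 - 159 = -189)
(X + G)² = (-189 + 331)² = 142² = 20164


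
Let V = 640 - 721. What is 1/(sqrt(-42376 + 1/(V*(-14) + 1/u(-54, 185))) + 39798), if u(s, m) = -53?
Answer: 797299866/31731789013709 - I*sqrt(153067626212223)/95195367041127 ≈ 2.5126e-5 - 1.2996e-7*I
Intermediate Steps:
V = -81
1/(sqrt(-42376 + 1/(V*(-14) + 1/u(-54, 185))) + 39798) = 1/(sqrt(-42376 + 1/(-81*(-14) + 1/(-53))) + 39798) = 1/(sqrt(-42376 + 1/(1134 - 1/53)) + 39798) = 1/(sqrt(-42376 + 1/(60101/53)) + 39798) = 1/(sqrt(-42376 + 53/60101) + 39798) = 1/(sqrt(-2546839923/60101) + 39798) = 1/(I*sqrt(153067626212223)/60101 + 39798) = 1/(39798 + I*sqrt(153067626212223)/60101)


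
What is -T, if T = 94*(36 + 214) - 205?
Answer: -23295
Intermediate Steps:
T = 23295 (T = 94*250 - 205 = 23500 - 205 = 23295)
-T = -1*23295 = -23295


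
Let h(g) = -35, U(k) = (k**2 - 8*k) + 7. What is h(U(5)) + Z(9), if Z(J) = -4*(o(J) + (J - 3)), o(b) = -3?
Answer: -47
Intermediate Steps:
U(k) = 7 + k**2 - 8*k
Z(J) = 24 - 4*J (Z(J) = -4*(-3 + (J - 3)) = -4*(-3 + (-3 + J)) = -4*(-6 + J) = 24 - 4*J)
h(U(5)) + Z(9) = -35 + (24 - 4*9) = -35 + (24 - 36) = -35 - 12 = -47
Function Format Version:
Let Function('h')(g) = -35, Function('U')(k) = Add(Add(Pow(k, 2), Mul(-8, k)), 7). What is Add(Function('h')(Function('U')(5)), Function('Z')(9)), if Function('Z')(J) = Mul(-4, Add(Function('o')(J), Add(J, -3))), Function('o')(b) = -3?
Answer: -47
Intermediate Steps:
Function('U')(k) = Add(7, Pow(k, 2), Mul(-8, k))
Function('Z')(J) = Add(24, Mul(-4, J)) (Function('Z')(J) = Mul(-4, Add(-3, Add(J, -3))) = Mul(-4, Add(-3, Add(-3, J))) = Mul(-4, Add(-6, J)) = Add(24, Mul(-4, J)))
Add(Function('h')(Function('U')(5)), Function('Z')(9)) = Add(-35, Add(24, Mul(-4, 9))) = Add(-35, Add(24, -36)) = Add(-35, -12) = -47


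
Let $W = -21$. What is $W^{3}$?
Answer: $-9261$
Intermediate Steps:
$W^{3} = \left(-21\right)^{3} = -9261$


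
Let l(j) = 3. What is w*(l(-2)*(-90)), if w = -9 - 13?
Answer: 5940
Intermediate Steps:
w = -22
w*(l(-2)*(-90)) = -66*(-90) = -22*(-270) = 5940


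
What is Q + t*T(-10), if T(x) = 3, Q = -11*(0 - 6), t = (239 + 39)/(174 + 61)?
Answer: 16344/235 ≈ 69.549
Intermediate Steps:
t = 278/235 ≈ 1.1830
Q = 66 (Q = -11*(-6) = 66)
Q + t*T(-10) = 66 + (278/235)*3 = 66 + 834/235 = 16344/235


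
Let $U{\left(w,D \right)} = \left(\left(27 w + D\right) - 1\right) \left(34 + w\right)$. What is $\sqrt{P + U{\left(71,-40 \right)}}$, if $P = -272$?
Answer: $2 \sqrt{49177} \approx 443.52$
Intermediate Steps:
$U{\left(w,D \right)} = \left(34 + w\right) \left(-1 + D + 27 w\right)$ ($U{\left(w,D \right)} = \left(\left(D + 27 w\right) - 1\right) \left(34 + w\right) = \left(-1 + D + 27 w\right) \left(34 + w\right) = \left(34 + w\right) \left(-1 + D + 27 w\right)$)
$\sqrt{P + U{\left(71,-40 \right)}} = \sqrt{-272 + \left(-34 + 27 \cdot 71^{2} + 34 \left(-40\right) + 917 \cdot 71 - 2840\right)} = \sqrt{-272 - -196980} = \sqrt{-272 + 196980} = \sqrt{196708} = 2 \sqrt{49177}$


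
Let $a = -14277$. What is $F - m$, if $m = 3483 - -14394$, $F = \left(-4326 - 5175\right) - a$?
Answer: $-13101$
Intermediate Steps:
$F = 4776$ ($F = \left(-4326 - 5175\right) - -14277 = -9501 + 14277 = 4776$)
$m = 17877$ ($m = 3483 + 14394 = 17877$)
$F - m = 4776 - 17877 = -13101$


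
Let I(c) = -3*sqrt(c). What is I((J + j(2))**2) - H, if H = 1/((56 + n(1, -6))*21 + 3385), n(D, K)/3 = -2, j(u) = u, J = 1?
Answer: -39916/4435 ≈ -9.0002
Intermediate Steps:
n(D, K) = -6 (n(D, K) = 3*(-2) = -6)
H = 1/4435 (H = 1/((56 - 6)*21 + 3385) = 1/(50*21 + 3385) = 1/(1050 + 3385) = 1/4435 ≈ 0.00022548)
I((J + j(2))**2) - H = -3*sqrt((1 + 2)**2) - 1*1/4435 = -3*sqrt(3**2) - 1/4435 = -3*sqrt(9) - 1/4435 = -3*3 - 1/4435 = -9 - 1/4435 = -39916/4435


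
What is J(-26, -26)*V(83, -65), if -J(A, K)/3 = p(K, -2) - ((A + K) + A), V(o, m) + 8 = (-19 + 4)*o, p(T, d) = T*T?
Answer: 2834286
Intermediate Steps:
p(T, d) = T**2
V(o, m) = -8 - 15*o (V(o, m) = -8 + (-19 + 4)*o = -8 - 15*o)
J(A, K) = -3*K**2 + 3*K + 6*A (J(A, K) = -3*(K**2 - ((A + K) + A)) = -3*(K**2 - (K + 2*A)) = -3*(K**2 + (-K - 2*A)) = -3*(K**2 - K - 2*A) = -3*K**2 + 3*K + 6*A)
J(-26, -26)*V(83, -65) = (-3*(-26)**2 + 3*(-26) + 6*(-26))*(-8 - 15*83) = (-3*676 - 78 - 156)*(-8 - 1245) = (-2028 - 78 - 156)*(-1253) = -2262*(-1253) = 2834286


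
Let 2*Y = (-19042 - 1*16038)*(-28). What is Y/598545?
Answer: 98224/119709 ≈ 0.82052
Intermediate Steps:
Y = 491120 (Y = ((-19042 - 1*16038)*(-28))/2 = ((-19042 - 16038)*(-28))/2 = (-35080*(-28))/2 = (½)*982240 = 491120)
Y/598545 = 491120/598545 = 491120*(1/598545) = 98224/119709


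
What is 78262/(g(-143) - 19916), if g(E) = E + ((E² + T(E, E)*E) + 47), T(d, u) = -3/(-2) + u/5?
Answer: 782620/43123 ≈ 18.149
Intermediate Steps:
T(d, u) = 3/2 + u/5 (T(d, u) = -3*(-½) + u*(⅕) = 3/2 + u/5)
g(E) = 47 + E + E² + E*(3/2 + E/5) (g(E) = E + ((E² + (3/2 + E/5)*E) + 47) = E + ((E² + E*(3/2 + E/5)) + 47) = E + (47 + E² + E*(3/2 + E/5)) = 47 + E + E² + E*(3/2 + E/5))
78262/(g(-143) - 19916) = 78262/((47 + (5/2)*(-143) + (6/5)*(-143)²) - 19916) = 78262/((47 - 715/2 + (6/5)*20449) - 19916) = 78262/((47 - 715/2 + 122694/5) - 19916) = 78262/(242283/10 - 19916) = 78262/(43123/10) = 78262*(10/43123) = 782620/43123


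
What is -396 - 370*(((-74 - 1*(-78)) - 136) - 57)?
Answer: 69534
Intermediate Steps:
-396 - 370*(((-74 - 1*(-78)) - 136) - 57) = -396 - 370*(((-74 + 78) - 136) - 57) = -396 - 370*((4 - 136) - 57) = -396 - 370*(-132 - 57) = -396 - 370*(-189) = -396 + 69930 = 69534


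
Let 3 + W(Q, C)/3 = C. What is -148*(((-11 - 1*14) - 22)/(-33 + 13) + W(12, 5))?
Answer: -6179/5 ≈ -1235.8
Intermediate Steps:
W(Q, C) = -9 + 3*C
-148*(((-11 - 1*14) - 22)/(-33 + 13) + W(12, 5)) = -148*(((-11 - 1*14) - 22)/(-33 + 13) + (-9 + 3*5)) = -148*(((-11 - 14) - 22)/(-20) + (-9 + 15)) = -148*((-25 - 22)*(-1/20) + 6) = -148*(-47*(-1/20) + 6) = -148*(47/20 + 6) = -148*167/20 = -6179/5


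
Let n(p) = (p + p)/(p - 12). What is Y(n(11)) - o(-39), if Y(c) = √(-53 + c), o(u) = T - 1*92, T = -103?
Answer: 195 + 5*I*√3 ≈ 195.0 + 8.6602*I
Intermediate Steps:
n(p) = 2*p/(-12 + p) (n(p) = (2*p)/(-12 + p) = 2*p/(-12 + p))
o(u) = -195 (o(u) = -103 - 1*92 = -103 - 92 = -195)
Y(n(11)) - o(-39) = √(-53 + 2*11/(-12 + 11)) - 1*(-195) = √(-53 + 2*11/(-1)) + 195 = √(-53 + 2*11*(-1)) + 195 = √(-53 - 22) + 195 = √(-75) + 195 = 5*I*√3 + 195 = 195 + 5*I*√3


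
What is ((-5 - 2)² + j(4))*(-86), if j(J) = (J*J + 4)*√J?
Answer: -7654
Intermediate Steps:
j(J) = √J*(4 + J²) (j(J) = (J² + 4)*√J = (4 + J²)*√J = √J*(4 + J²))
((-5 - 2)² + j(4))*(-86) = ((-5 - 2)² + √4*(4 + 4²))*(-86) = ((-7)² + 2*(4 + 16))*(-86) = (49 + 2*20)*(-86) = (49 + 40)*(-86) = 89*(-86) = -7654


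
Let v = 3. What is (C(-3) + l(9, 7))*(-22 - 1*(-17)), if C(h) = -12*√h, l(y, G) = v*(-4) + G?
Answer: 25 + 60*I*√3 ≈ 25.0 + 103.92*I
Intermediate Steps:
l(y, G) = -12 + G (l(y, G) = 3*(-4) + G = -12 + G)
(C(-3) + l(9, 7))*(-22 - 1*(-17)) = (-12*I*√3 + (-12 + 7))*(-22 - 1*(-17)) = (-12*I*√3 - 5)*(-22 + 17) = (-12*I*√3 - 5)*(-5) = (-5 - 12*I*√3)*(-5) = 25 + 60*I*√3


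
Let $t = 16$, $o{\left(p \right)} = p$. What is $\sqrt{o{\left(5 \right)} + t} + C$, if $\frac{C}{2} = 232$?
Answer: $464 + \sqrt{21} \approx 468.58$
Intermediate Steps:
$C = 464$ ($C = 2 \cdot 232 = 464$)
$\sqrt{o{\left(5 \right)} + t} + C = \sqrt{5 + 16} + 464 = \sqrt{21} + 464 = 464 + \sqrt{21}$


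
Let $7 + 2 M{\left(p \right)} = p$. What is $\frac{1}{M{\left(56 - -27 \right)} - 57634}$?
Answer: $- \frac{1}{57596} \approx -1.7362 \cdot 10^{-5}$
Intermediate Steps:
$M{\left(p \right)} = - \frac{7}{2} + \frac{p}{2}$
$\frac{1}{M{\left(56 - -27 \right)} - 57634} = \frac{1}{\left(- \frac{7}{2} + \frac{56 - -27}{2}\right) - 57634} = \frac{1}{\left(- \frac{7}{2} + \frac{56 + 27}{2}\right) - 57634} = \frac{1}{\left(- \frac{7}{2} + \frac{1}{2} \cdot 83\right) - 57634} = \frac{1}{\left(- \frac{7}{2} + \frac{83}{2}\right) - 57634} = \frac{1}{38 - 57634} = \frac{1}{-57596} = - \frac{1}{57596}$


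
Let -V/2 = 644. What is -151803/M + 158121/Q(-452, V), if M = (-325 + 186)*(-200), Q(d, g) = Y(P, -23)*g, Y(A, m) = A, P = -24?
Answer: -12365439/35806400 ≈ -0.34534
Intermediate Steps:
V = -1288 (V = -2*644 = -1288)
Q(d, g) = -24*g
M = 27800 (M = -139*(-200) = 27800)
-151803/M + 158121/Q(-452, V) = -151803/27800 + 158121/((-24*(-1288))) = -151803*1/27800 + 158121/30912 = -151803/27800 + 158121*(1/30912) = -151803/27800 + 52707/10304 = -12365439/35806400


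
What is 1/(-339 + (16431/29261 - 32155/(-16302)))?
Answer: -477012822/160498601041 ≈ -0.0029721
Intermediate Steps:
1/(-339 + (16431/29261 - 32155/(-16302))) = 1/(-339 + (16431*(1/29261) - 32155*(-1/16302))) = 1/(-339 + (16431/29261 + 32155/16302)) = 1/(-339 + 1208745617/477012822) = 1/(-160498601041/477012822) = -477012822/160498601041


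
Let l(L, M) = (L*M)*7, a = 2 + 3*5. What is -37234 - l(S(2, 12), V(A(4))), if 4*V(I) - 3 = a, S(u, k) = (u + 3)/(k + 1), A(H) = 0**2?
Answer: -484217/13 ≈ -37247.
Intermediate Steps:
A(H) = 0
S(u, k) = (3 + u)/(1 + k)
a = 17 (a = 2 + 15 = 17)
V(I) = 5 (V(I) = 3/4 + (1/4)*17 = 3/4 + 17/4 = 5)
l(L, M) = 7*L*M
-37234 - l(S(2, 12), V(A(4))) = -37234 - 7*(3 + 2)/(1 + 12)*5 = -37234 - 7*5/13*5 = -37234 - 7*(1/13)*5*5 = -37234 - 7*5*5/13 = -37234 - 1*175/13 = -37234 - 175/13 = -484217/13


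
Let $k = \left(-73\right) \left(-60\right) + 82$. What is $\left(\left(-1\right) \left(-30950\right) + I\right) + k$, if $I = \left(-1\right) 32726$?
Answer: $2686$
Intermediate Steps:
$I = -32726$
$k = 4462$ ($k = 4380 + 82 = 4462$)
$\left(\left(-1\right) \left(-30950\right) + I\right) + k = \left(\left(-1\right) \left(-30950\right) - 32726\right) + 4462 = \left(30950 - 32726\right) + 4462 = -1776 + 4462 = 2686$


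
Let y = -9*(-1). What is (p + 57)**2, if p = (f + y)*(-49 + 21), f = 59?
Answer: 3411409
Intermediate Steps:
y = 9
p = -1904 (p = (59 + 9)*(-49 + 21) = 68*(-28) = -1904)
(p + 57)**2 = (-1904 + 57)**2 = (-1847)**2 = 3411409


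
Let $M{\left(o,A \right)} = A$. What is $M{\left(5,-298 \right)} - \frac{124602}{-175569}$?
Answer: $- \frac{17398320}{58523} \approx -297.29$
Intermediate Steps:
$M{\left(5,-298 \right)} - \frac{124602}{-175569} = -298 - \frac{124602}{-175569} = -298 - 124602 \left(- \frac{1}{175569}\right) = -298 - - \frac{41534}{58523} = -298 + \frac{41534}{58523} = - \frac{17398320}{58523}$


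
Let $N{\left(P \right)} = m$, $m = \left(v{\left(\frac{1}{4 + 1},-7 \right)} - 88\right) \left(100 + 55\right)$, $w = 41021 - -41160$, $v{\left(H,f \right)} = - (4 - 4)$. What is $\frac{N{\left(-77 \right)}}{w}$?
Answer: $- \frac{40}{241} \approx -0.16598$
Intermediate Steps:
$v{\left(H,f \right)} = 0$ ($v{\left(H,f \right)} = \left(-1\right) 0 = 0$)
$w = 82181$ ($w = 41021 + 41160 = 82181$)
$m = -13640$ ($m = \left(0 - 88\right) \left(100 + 55\right) = \left(-88\right) 155 = -13640$)
$N{\left(P \right)} = -13640$
$\frac{N{\left(-77 \right)}}{w} = - \frac{13640}{82181} = \left(-13640\right) \frac{1}{82181} = - \frac{40}{241}$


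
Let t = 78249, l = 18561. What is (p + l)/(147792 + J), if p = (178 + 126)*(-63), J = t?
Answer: -197/75347 ≈ -0.0026146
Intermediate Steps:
J = 78249
p = -19152 (p = 304*(-63) = -19152)
(p + l)/(147792 + J) = (-19152 + 18561)/(147792 + 78249) = -591/226041 = -591*1/226041 = -197/75347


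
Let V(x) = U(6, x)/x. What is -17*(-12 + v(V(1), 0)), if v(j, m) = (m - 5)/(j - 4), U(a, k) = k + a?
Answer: 697/3 ≈ 232.33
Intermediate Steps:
U(a, k) = a + k
V(x) = (6 + x)/x
v(j, m) = (-5 + m)/(-4 + j)
-17*(-12 + v(V(1), 0)) = -17*(-12 + (-5 + 0)/(-4 + (6 + 1)/1)) = -17*(-12 - 5/(-4 + 1*7)) = -17*(-12 - 5/(-4 + 7)) = -17*(-12 - 5/3) = -17*(-41/3) = 697/3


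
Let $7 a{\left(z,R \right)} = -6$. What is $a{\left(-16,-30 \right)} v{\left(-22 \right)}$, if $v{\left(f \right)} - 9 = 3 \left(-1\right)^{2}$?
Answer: $- \frac{72}{7} \approx -10.286$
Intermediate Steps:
$a{\left(z,R \right)} = - \frac{6}{7}$ ($a{\left(z,R \right)} = \frac{1}{7} \left(-6\right) = - \frac{6}{7}$)
$v{\left(f \right)} = 12$ ($v{\left(f \right)} = 9 + 3 \left(-1\right)^{2} = 9 + 3 \cdot 1 = 9 + 3 = 12$)
$a{\left(-16,-30 \right)} v{\left(-22 \right)} = \left(- \frac{6}{7}\right) 12 = - \frac{72}{7}$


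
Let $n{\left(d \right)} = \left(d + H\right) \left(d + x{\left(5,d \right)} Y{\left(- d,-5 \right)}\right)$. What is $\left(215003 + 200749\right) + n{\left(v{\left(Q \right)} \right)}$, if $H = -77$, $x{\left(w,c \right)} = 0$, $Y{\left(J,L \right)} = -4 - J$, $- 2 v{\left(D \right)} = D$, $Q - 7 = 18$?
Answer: $\frac{1667483}{4} \approx 4.1687 \cdot 10^{5}$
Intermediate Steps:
$Q = 25$ ($Q = 7 + 18 = 25$)
$v{\left(D \right)} = - \frac{D}{2}$
$n{\left(d \right)} = d \left(-77 + d\right)$ ($n{\left(d \right)} = \left(d - 77\right) \left(d + 0 \left(-4 - - d\right)\right) = \left(-77 + d\right) \left(d + 0 \left(-4 + d\right)\right) = \left(-77 + d\right) \left(d + 0\right) = \left(-77 + d\right) d = d \left(-77 + d\right)$)
$\left(215003 + 200749\right) + n{\left(v{\left(Q \right)} \right)} = \left(215003 + 200749\right) + \left(- \frac{1}{2}\right) 25 \left(-77 - \frac{25}{2}\right) = 415752 - \frac{25 \left(-77 - \frac{25}{2}\right)}{2} = 415752 - - \frac{4475}{4} = 415752 + \frac{4475}{4} = \frac{1667483}{4}$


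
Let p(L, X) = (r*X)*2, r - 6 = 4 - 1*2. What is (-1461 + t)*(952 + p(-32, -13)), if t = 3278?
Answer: 1351848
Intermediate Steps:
r = 8 (r = 6 + (4 - 1*2) = 6 + (4 - 2) = 6 + 2 = 8)
p(L, X) = 16*X (p(L, X) = (8*X)*2 = 16*X)
(-1461 + t)*(952 + p(-32, -13)) = (-1461 + 3278)*(952 + 16*(-13)) = 1817*(952 - 208) = 1817*744 = 1351848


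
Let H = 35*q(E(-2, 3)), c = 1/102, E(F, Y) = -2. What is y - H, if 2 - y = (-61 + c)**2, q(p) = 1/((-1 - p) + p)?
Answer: -38315893/10404 ≈ -3682.8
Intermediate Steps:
c = 1/102 ≈ 0.0098039
q(p) = -1 (q(p) = 1/(-1) = -1)
H = -35 (H = 35*(-1) = -35)
y = -38680033/10404 (y = 2 - (-61 + 1/102)**2 = 2 - (-6221/102)**2 = 2 - 1*38700841/10404 = 2 - 38700841/10404 = -38680033/10404 ≈ -3717.8)
y - H = -38680033/10404 - 1*(-35) = -38680033/10404 + 35 = -38315893/10404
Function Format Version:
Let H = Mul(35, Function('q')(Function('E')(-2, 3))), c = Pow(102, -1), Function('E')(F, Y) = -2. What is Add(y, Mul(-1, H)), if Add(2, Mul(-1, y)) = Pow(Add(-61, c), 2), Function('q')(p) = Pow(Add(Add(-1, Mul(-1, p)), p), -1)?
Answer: Rational(-38315893, 10404) ≈ -3682.8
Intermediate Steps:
c = Rational(1, 102) ≈ 0.0098039
Function('q')(p) = -1 (Function('q')(p) = Pow(-1, -1) = -1)
H = -35 (H = Mul(35, -1) = -35)
y = Rational(-38680033, 10404) (y = Add(2, Mul(-1, Pow(Add(-61, Rational(1, 102)), 2))) = Add(2, Mul(-1, Pow(Rational(-6221, 102), 2))) = Add(2, Mul(-1, Rational(38700841, 10404))) = Add(2, Rational(-38700841, 10404)) = Rational(-38680033, 10404) ≈ -3717.8)
Add(y, Mul(-1, H)) = Add(Rational(-38680033, 10404), Mul(-1, -35)) = Add(Rational(-38680033, 10404), 35) = Rational(-38315893, 10404)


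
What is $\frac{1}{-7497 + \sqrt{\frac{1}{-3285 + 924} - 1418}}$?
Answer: $- \frac{17700417}{132703374148} - \frac{i \sqrt{7904389539}}{132703374148} \approx -0.00013338 - 6.6996 \cdot 10^{-7} i$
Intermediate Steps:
$\frac{1}{-7497 + \sqrt{\frac{1}{-3285 + 924} - 1418}} = \frac{1}{-7497 + \sqrt{\frac{1}{-2361} - 1418}} = \frac{1}{-7497 + \sqrt{- \frac{1}{2361} - 1418}} = \frac{1}{-7497 + \sqrt{- \frac{3347899}{2361}}} = \frac{1}{-7497 + \frac{i \sqrt{7904389539}}{2361}}$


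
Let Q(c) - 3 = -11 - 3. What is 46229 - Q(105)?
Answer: 46240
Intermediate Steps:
Q(c) = -11 (Q(c) = 3 + (-11 - 3) = 3 - 14 = -11)
46229 - Q(105) = 46229 - 1*(-11) = 46229 + 11 = 46240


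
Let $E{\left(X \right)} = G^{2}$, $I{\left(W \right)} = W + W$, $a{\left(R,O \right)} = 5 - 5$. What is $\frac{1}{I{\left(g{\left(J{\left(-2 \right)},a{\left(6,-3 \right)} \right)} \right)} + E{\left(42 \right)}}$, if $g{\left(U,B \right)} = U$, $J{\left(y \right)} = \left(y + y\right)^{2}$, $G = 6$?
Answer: $\frac{1}{68} \approx 0.014706$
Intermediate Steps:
$a{\left(R,O \right)} = 0$ ($a{\left(R,O \right)} = 5 - 5 = 0$)
$J{\left(y \right)} = 4 y^{2}$ ($J{\left(y \right)} = \left(2 y\right)^{2} = 4 y^{2}$)
$I{\left(W \right)} = 2 W$
$E{\left(X \right)} = 36$ ($E{\left(X \right)} = 6^{2} = 36$)
$\frac{1}{I{\left(g{\left(J{\left(-2 \right)},a{\left(6,-3 \right)} \right)} \right)} + E{\left(42 \right)}} = \frac{1}{2 \cdot 4 \left(-2\right)^{2} + 36} = \frac{1}{2 \cdot 4 \cdot 4 + 36} = \frac{1}{2 \cdot 16 + 36} = \frac{1}{32 + 36} = \frac{1}{68}$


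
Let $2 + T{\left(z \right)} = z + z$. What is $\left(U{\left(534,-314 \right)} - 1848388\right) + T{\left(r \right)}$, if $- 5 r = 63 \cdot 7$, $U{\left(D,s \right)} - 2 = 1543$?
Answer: $- \frac{9235107}{5} \approx -1.847 \cdot 10^{6}$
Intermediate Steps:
$U{\left(D,s \right)} = 1545$ ($U{\left(D,s \right)} = 2 + 1543 = 1545$)
$r = - \frac{441}{5}$ ($r = - \frac{63 \cdot 7}{5} = \left(- \frac{1}{5}\right) 441 = - \frac{441}{5} \approx -88.2$)
$T{\left(z \right)} = -2 + 2 z$ ($T{\left(z \right)} = -2 + \left(z + z\right) = -2 + 2 z$)
$\left(U{\left(534,-314 \right)} - 1848388\right) + T{\left(r \right)} = \left(1545 - 1848388\right) + \left(-2 + 2 \left(- \frac{441}{5}\right)\right) = -1846843 - \frac{892}{5} = - \frac{9235107}{5}$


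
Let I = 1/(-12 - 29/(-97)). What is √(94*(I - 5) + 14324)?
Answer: 2*√4459180055/1135 ≈ 117.67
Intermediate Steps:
I = -97/1135 (I = 1/(-12 - 29*(-1/97)) = 1/(-12 + 29/97) = 1/(-1135/97) = -97/1135 ≈ -0.085463)
√(94*(I - 5) + 14324) = √(94*(-97/1135 - 5) + 14324) = √(94*(-5772/1135) + 14324) = √(-542568/1135 + 14324) = √(15715172/1135) = 2*√4459180055/1135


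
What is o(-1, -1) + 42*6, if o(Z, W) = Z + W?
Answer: 250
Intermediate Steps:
o(Z, W) = W + Z
o(-1, -1) + 42*6 = (-1 - 1) + 42*6 = -2 + 252 = 250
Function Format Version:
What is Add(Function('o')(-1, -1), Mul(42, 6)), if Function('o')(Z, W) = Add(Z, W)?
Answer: 250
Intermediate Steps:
Function('o')(Z, W) = Add(W, Z)
Add(Function('o')(-1, -1), Mul(42, 6)) = Add(Add(-1, -1), Mul(42, 6)) = Add(-2, 252) = 250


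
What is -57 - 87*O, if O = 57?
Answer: -5016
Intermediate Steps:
-57 - 87*O = -57 - 87*57 = -57 - 4959 = -5016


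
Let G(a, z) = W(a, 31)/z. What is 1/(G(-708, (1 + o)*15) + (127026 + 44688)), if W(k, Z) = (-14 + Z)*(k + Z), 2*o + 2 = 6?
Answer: 45/7715621 ≈ 5.8323e-6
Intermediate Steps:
o = 2 (o = -1 + (½)*6 = -1 + 3 = 2)
W(k, Z) = (-14 + Z)*(Z + k)
G(a, z) = (527 + 17*a)/z (G(a, z) = (31² - 14*31 - 14*a + 31*a)/z = (961 - 434 - 14*a + 31*a)/z = (527 + 17*a)/z)
1/(G(-708, (1 + o)*15) + (127026 + 44688)) = 1/(17*(31 - 708)/(((1 + 2)*15)) + (127026 + 44688)) = 1/(17*(-677)/(3*15) + 171714) = 1/(17*(-677)/45 + 171714) = 1/(17*(1/45)*(-677) + 171714) = 1/(-11509/45 + 171714) = 1/(7715621/45) = 45/7715621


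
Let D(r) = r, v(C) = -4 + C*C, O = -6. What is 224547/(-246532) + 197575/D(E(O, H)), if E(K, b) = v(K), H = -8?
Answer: 12175343599/1972256 ≈ 6173.3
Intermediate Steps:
v(C) = -4 + C²
E(K, b) = -4 + K²
224547/(-246532) + 197575/D(E(O, H)) = 224547/(-246532) + 197575/(-4 + (-6)²) = 224547*(-1/246532) + 197575/(-4 + 36) = -224547/246532 + 197575/32 = 12175343599/1972256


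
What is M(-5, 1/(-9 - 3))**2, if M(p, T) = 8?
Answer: 64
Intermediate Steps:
M(-5, 1/(-9 - 3))**2 = 8**2 = 64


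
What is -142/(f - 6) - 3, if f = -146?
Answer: -157/76 ≈ -2.0658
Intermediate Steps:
-142/(f - 6) - 3 = -142/(-146 - 6) - 3 = -142/(-152) - 3 = -1/152*(-142) - 3 = 71/76 - 3 = -157/76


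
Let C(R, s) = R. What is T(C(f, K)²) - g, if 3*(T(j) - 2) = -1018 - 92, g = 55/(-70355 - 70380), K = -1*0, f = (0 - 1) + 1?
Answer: -10358085/28147 ≈ -368.00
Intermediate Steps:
f = 0 (f = -1 + 1 = 0)
K = 0
g = -11/28147 (g = 55/(-140735) = -1/140735*55 = -11/28147 ≈ -0.00039081)
T(j) = -368 (T(j) = 2 + (-1018 - 92)/3 = 2 + (⅓)*(-1110) = 2 - 370 = -368)
T(C(f, K)²) - g = -368 - 1*(-11/28147) = -368 + 11/28147 = -10358085/28147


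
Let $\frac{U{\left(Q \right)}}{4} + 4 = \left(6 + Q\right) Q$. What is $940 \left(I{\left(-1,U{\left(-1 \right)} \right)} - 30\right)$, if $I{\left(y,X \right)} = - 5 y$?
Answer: $-23500$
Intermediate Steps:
$U{\left(Q \right)} = -16 + 4 Q \left(6 + Q\right)$ ($U{\left(Q \right)} = -16 + 4 \left(6 + Q\right) Q = -16 + 4 Q \left(6 + Q\right)$)
$940 \left(I{\left(-1,U{\left(-1 \right)} \right)} - 30\right) = 940 \left(\left(-5\right) \left(-1\right) - 30\right) = 940 \left(5 - 30\right) = 940 \left(-25\right) = -23500$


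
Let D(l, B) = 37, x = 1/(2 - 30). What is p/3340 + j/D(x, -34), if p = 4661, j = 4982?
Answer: 16812337/123580 ≈ 136.04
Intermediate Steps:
x = -1/28 (x = 1/(-28) = -1/28 ≈ -0.035714)
p/3340 + j/D(x, -34) = 4661/3340 + 4982/37 = 16812337/123580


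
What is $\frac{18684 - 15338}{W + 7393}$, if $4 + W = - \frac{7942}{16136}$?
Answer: $\frac{3856504}{8515783} \approx 0.45287$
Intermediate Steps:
$W = - \frac{36243}{8068}$ ($W = -4 - \frac{7942}{16136} = -4 - \frac{3971}{8068} = - \frac{36243}{8068} \approx -4.4922$)
$\frac{18684 - 15338}{W + 7393} = \frac{18684 - 15338}{- \frac{36243}{8068} + 7393} = \frac{3346}{\frac{59610481}{8068}} = 3346 \cdot \frac{8068}{59610481} = \frac{3856504}{8515783}$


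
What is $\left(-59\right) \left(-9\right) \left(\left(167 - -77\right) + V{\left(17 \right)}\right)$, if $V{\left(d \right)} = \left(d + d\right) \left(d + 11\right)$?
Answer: $635076$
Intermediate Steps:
$V{\left(d \right)} = 2 d \left(11 + d\right)$
$\left(-59\right) \left(-9\right) \left(\left(167 - -77\right) + V{\left(17 \right)}\right) = \left(-59\right) \left(-9\right) \left(\left(167 - -77\right) + 2 \cdot 17 \left(11 + 17\right)\right) = 531 \left(\left(167 + 77\right) + 2 \cdot 17 \cdot 28\right) = 531 \left(244 + 952\right) = 531 \cdot 1196 = 635076$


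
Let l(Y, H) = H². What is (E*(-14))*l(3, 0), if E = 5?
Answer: 0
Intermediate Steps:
(E*(-14))*l(3, 0) = (5*(-14))*0² = -70*0 = 0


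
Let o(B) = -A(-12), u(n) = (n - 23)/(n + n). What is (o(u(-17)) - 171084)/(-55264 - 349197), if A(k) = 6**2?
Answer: 171120/404461 ≈ 0.42308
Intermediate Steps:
A(k) = 36
u(n) = (-23 + n)/(2*n) (u(n) = (-23 + n)/((2*n)) = (-23 + n)*(1/(2*n)) = (-23 + n)/(2*n))
o(B) = -36 (o(B) = -1*36 = -36)
(o(u(-17)) - 171084)/(-55264 - 349197) = (-36 - 171084)/(-55264 - 349197) = -171120/(-404461) = -171120*(-1/404461) = 171120/404461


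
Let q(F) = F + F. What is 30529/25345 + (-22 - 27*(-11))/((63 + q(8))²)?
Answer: 197501364/158178145 ≈ 1.2486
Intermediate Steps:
q(F) = 2*F
30529/25345 + (-22 - 27*(-11))/((63 + q(8))²) = 30529/25345 + (-22 - 27*(-11))/((63 + 2*8)²) = 30529*(1/25345) + (-22 + 297)/((63 + 16)²) = 30529/25345 + 275/(79²) = 30529/25345 + 275/6241 = 197501364/158178145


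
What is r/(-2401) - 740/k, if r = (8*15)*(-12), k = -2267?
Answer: 5041220/5443067 ≈ 0.92617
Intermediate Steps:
r = -1440 (r = 120*(-12) = -1440)
r/(-2401) - 740/k = -1440/(-2401) - 740/(-2267) = -1440*(-1/2401) - 740*(-1/2267) = 1440/2401 + 740/2267 = 5041220/5443067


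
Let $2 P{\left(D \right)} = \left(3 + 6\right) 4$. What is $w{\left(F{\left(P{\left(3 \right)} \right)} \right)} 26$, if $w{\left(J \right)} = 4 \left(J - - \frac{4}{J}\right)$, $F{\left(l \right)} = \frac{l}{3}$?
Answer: $\frac{2080}{3} \approx 693.33$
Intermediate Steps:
$P{\left(D \right)} = 18$ ($P{\left(D \right)} = \frac{\left(3 + 6\right) 4}{2} = \frac{9 \cdot 4}{2} = \frac{1}{2} \cdot 36 = 18$)
$F{\left(l \right)} = \frac{l}{3}$ ($F{\left(l \right)} = l \frac{1}{3} = \frac{l}{3}$)
$w{\left(J \right)} = 4 J + \frac{16}{J}$ ($w{\left(J \right)} = 4 \left(J + \frac{4}{J}\right) = 4 J + \frac{16}{J}$)
$w{\left(F{\left(P{\left(3 \right)} \right)} \right)} 26 = \left(4 \cdot \frac{1}{3} \cdot 18 + \frac{16}{\frac{1}{3} \cdot 18}\right) 26 = \left(4 \cdot 6 + \frac{16}{6}\right) 26 = \left(24 + 16 \cdot \frac{1}{6}\right) 26 = \left(24 + \frac{8}{3}\right) 26 = \frac{80}{3} \cdot 26 = \frac{2080}{3}$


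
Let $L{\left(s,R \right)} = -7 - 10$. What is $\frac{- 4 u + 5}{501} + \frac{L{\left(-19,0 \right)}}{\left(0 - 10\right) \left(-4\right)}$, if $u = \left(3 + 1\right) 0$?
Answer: $- \frac{8317}{20040} \approx -0.41502$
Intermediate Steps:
$L{\left(s,R \right)} = -17$
$u = 0$ ($u = 4 \cdot 0 = 0$)
$\frac{- 4 u + 5}{501} + \frac{L{\left(-19,0 \right)}}{\left(0 - 10\right) \left(-4\right)} = \frac{\left(-4\right) 0 + 5}{501} - \frac{17}{\left(0 - 10\right) \left(-4\right)} = \left(0 + 5\right) \frac{1}{501} - \frac{17}{\left(-10\right) \left(-4\right)} = 5 \cdot \frac{1}{501} - \frac{17}{40} = \frac{5}{501} - \frac{17}{40} = - \frac{8317}{20040}$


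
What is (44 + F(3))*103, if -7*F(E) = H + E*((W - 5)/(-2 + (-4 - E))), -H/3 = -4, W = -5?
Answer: 90434/21 ≈ 4306.4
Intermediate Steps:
H = 12 (H = -3*(-4) = 12)
F(E) = -12/7 + 10*E/(7*(-6 - E)) (F(E) = -(12 + E*((-5 - 5)/(-2 + (-4 - E))))/7 = -(12 + E*(-10/(-6 - E)))/7 = -(12 - 10*E/(-6 - E))/7 = -12/7 + 10*E/(7*(-6 - E)))
(44 + F(3))*103 = (44 + 2*(-36 - 11*3)/(7*(6 + 3)))*103 = (44 + (2/7)*(-36 - 33)/9)*103 = (44 + (2/7)*(1/9)*(-69))*103 = (44 - 46/21)*103 = (878/21)*103 = 90434/21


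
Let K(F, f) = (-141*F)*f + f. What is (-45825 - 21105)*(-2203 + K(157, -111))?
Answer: -164305988490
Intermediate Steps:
K(F, f) = f - 141*F*f (K(F, f) = -141*F*f + f = f - 141*F*f)
(-45825 - 21105)*(-2203 + K(157, -111)) = (-45825 - 21105)*(-2203 - 111*(1 - 141*157)) = -66930*(-2203 - 111*(1 - 22137)) = -66930*(-2203 - 111*(-22136)) = -66930*(-2203 + 2457096) = -66930*2454893 = -164305988490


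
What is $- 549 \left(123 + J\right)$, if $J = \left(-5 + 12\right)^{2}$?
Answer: $-94428$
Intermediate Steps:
$J = 49$ ($J = 7^{2} = 49$)
$- 549 \left(123 + J\right) = - 549 \left(123 + 49\right) = - 549 \cdot 172 = \left(-1\right) 94428 = -94428$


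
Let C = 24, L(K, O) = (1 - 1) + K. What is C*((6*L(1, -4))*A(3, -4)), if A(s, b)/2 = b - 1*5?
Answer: -2592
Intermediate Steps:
L(K, O) = K (L(K, O) = 0 + K = K)
A(s, b) = -10 + 2*b (A(s, b) = 2*(b - 1*5) = 2*(b - 5) = 2*(-5 + b) = -10 + 2*b)
C*((6*L(1, -4))*A(3, -4)) = 24*((6*1)*(-10 + 2*(-4))) = 24*(6*(-10 - 8)) = 24*(6*(-18)) = 24*(-108) = -2592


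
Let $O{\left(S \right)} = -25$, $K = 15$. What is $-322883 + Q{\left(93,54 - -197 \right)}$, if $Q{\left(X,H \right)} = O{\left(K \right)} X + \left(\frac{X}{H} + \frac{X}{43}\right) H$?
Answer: $- \frac{13956602}{43} \approx -3.2457 \cdot 10^{5}$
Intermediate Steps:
$Q{\left(X,H \right)} = - 25 X + H \left(\frac{X}{43} + \frac{X}{H}\right)$ ($Q{\left(X,H \right)} = - 25 X + \left(\frac{X}{H} + \frac{X}{43}\right) H = - 25 X + \left(\frac{X}{43} + \frac{X}{H}\right) H = - 25 X + H \left(\frac{X}{43} + \frac{X}{H}\right)$)
$-322883 + Q{\left(93,54 - -197 \right)} = -322883 + \frac{1}{43} \cdot 93 \left(-1032 + \left(54 - -197\right)\right) = -322883 + \frac{1}{43} \cdot 93 \left(-1032 + \left(54 + 197\right)\right) = -322883 + \frac{1}{43} \cdot 93 \left(-1032 + 251\right) = -322883 + \frac{1}{43} \cdot 93 \left(-781\right) = -322883 - \frac{72633}{43} = - \frac{13956602}{43}$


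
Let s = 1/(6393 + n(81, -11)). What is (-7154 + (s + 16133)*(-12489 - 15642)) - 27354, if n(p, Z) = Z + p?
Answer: -2933374318184/6463 ≈ -4.5387e+8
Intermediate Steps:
s = 1/6463 (s = 1/(6393 + (-11 + 81)) = 1/(6393 + 70) = 1/6463 ≈ 0.00015473)
(-7154 + (s + 16133)*(-12489 - 15642)) - 27354 = (-7154 + (1/6463 + 16133)*(-12489 - 15642)) - 27354 = (-7154 + (104267580/6463)*(-28131)) - 27354 = (-7154 - 2933151292980/6463) - 27354 = -2933197529282/6463 - 27354 = -2933374318184/6463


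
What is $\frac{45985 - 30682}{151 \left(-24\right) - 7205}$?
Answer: $- \frac{15303}{10829} \approx -1.4132$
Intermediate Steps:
$\frac{45985 - 30682}{151 \left(-24\right) - 7205} = \frac{15303}{-3624 - 7205} = \frac{15303}{-10829} = 15303 \left(- \frac{1}{10829}\right) = - \frac{15303}{10829}$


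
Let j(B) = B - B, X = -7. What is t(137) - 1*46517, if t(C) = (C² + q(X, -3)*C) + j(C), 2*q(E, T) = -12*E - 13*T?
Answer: -38645/2 ≈ -19323.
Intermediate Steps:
j(B) = 0
q(E, T) = -6*E - 13*T/2 (q(E, T) = (-12*E - 13*T)/2 = (-13*T - 12*E)/2 = -6*E - 13*T/2)
t(C) = C² + 123*C/2 (t(C) = (C² + (-6*(-7) - 13/2*(-3))*C) + 0 = (C² + (42 + 39/2)*C) + 0 = (C² + 123*C/2) + 0 = C² + 123*C/2)
t(137) - 1*46517 = (½)*137*(123 + 2*137) - 1*46517 = (½)*137*(123 + 274) - 46517 = (½)*137*397 - 46517 = 54389/2 - 46517 = -38645/2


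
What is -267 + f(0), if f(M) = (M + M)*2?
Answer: -267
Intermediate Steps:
f(M) = 4*M (f(M) = (2*M)*2 = 4*M)
-267 + f(0) = -267 + 4*0 = -267 + 0 = -267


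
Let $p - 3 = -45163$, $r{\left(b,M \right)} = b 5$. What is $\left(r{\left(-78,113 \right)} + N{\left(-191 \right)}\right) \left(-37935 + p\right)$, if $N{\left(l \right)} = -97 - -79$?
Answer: $33902760$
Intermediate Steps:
$r{\left(b,M \right)} = 5 b$
$p = -45160$ ($p = 3 - 45163 = -45160$)
$N{\left(l \right)} = -18$ ($N{\left(l \right)} = -97 + 79 = -18$)
$\left(r{\left(-78,113 \right)} + N{\left(-191 \right)}\right) \left(-37935 + p\right) = \left(5 \left(-78\right) - 18\right) \left(-37935 - 45160\right) = \left(-390 - 18\right) \left(-83095\right) = \left(-408\right) \left(-83095\right) = 33902760$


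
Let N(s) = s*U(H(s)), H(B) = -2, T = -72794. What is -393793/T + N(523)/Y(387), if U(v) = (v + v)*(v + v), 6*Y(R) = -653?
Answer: -3397694323/47534482 ≈ -71.479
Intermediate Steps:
Y(R) = -653/6 (Y(R) = (1/6)*(-653) = -653/6)
U(v) = 4*v**2 (U(v) = (2*v)*(2*v) = 4*v**2)
N(s) = 16*s (N(s) = s*(4*(-2)**2) = s*(4*4) = s*16 = 16*s)
-393793/T + N(523)/Y(387) = -393793/(-72794) + (16*523)/(-653/6) = -393793*(-1/72794) + 8368*(-6/653) = 393793/72794 - 50208/653 = -3397694323/47534482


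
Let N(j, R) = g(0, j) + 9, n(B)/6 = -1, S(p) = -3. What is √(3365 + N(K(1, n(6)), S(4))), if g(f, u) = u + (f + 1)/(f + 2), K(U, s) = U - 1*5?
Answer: 3*√1498/2 ≈ 58.056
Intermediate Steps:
n(B) = -6 (n(B) = 6*(-1) = -6)
K(U, s) = -5 + U (K(U, s) = U - 5 = -5 + U)
g(f, u) = u + (1 + f)/(2 + f)
N(j, R) = 19/2 + j (N(j, R) = (1 + 0 + 2*j + 0*j)/(2 + 0) + 9 = (1 + 0 + 2*j + 0)/2 + 9 = (1 + 2*j)/2 + 9 = (½ + j) + 9 = 19/2 + j)
√(3365 + N(K(1, n(6)), S(4))) = √(3365 + (19/2 + (-5 + 1))) = √(3365 + (19/2 - 4)) = √(3365 + 11/2) = √(6741/2) = 3*√1498/2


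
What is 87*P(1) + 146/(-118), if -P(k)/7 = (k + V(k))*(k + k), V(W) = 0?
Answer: -71935/59 ≈ -1219.2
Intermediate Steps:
P(k) = -14*k**2 (P(k) = -7*(k + 0)*(k + k) = -7*k*2*k = -14*k**2)
87*P(1) + 146/(-118) = 87*(-14*1**2) + 146/(-118) = 87*(-14*1) + 146*(-1/118) = 87*(-14) - 73/59 = -1218 - 73/59 = -71935/59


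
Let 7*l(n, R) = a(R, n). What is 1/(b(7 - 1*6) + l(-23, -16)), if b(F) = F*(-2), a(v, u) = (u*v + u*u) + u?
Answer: 7/860 ≈ 0.0081395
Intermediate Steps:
a(v, u) = u + u² + u*v (a(v, u) = (u*v + u²) + u = (u² + u*v) + u = u + u² + u*v)
b(F) = -2*F
l(n, R) = n*(1 + R + n)/7 (l(n, R) = (n*(1 + n + R))/7 = (n*(1 + R + n))/7 = n*(1 + R + n)/7)
1/(b(7 - 1*6) + l(-23, -16)) = 1/(-2*(7 - 1*6) + (⅐)*(-23)*(1 - 16 - 23)) = 1/(-2*(7 - 6) + (⅐)*(-23)*(-38)) = 1/(-2*1 + 874/7) = 1/(-2 + 874/7) = 1/(860/7) = 7/860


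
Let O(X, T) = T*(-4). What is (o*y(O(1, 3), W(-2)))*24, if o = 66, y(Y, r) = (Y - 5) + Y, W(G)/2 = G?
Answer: -45936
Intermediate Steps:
O(X, T) = -4*T
W(G) = 2*G
y(Y, r) = -5 + 2*Y (y(Y, r) = (-5 + Y) + Y = -5 + 2*Y)
(o*y(O(1, 3), W(-2)))*24 = (66*(-5 + 2*(-4*3)))*24 = (66*(-5 + 2*(-12)))*24 = (66*(-5 - 24))*24 = (66*(-29))*24 = -1914*24 = -45936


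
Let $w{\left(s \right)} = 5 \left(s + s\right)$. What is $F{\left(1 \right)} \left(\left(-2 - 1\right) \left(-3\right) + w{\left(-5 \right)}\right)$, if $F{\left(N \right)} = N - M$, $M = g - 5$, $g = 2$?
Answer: $-164$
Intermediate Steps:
$M = -3$ ($M = 2 - 5 = -3$)
$F{\left(N \right)} = 3 + N$ ($F{\left(N \right)} = N - -3 = N + 3 = 3 + N$)
$w{\left(s \right)} = 10 s$ ($w{\left(s \right)} = 5 \cdot 2 s = 10 s$)
$F{\left(1 \right)} \left(\left(-2 - 1\right) \left(-3\right) + w{\left(-5 \right)}\right) = \left(3 + 1\right) \left(\left(-2 - 1\right) \left(-3\right) + 10 \left(-5\right)\right) = 4 \left(\left(-3\right) \left(-3\right) - 50\right) = 4 \left(9 - 50\right) = 4 \left(-41\right) = -164$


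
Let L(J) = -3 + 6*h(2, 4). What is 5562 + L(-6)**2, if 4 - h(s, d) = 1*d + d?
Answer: 6291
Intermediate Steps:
h(s, d) = 4 - 2*d (h(s, d) = 4 - (1*d + d) = 4 - (d + d) = 4 - 2*d)
L(J) = -27 (L(J) = -3 + 6*(4 - 2*4) = -3 + 6*(4 - 8) = -3 + 6*(-4) = -3 - 24 = -27)
5562 + L(-6)**2 = 5562 + (-27)**2 = 5562 + 729 = 6291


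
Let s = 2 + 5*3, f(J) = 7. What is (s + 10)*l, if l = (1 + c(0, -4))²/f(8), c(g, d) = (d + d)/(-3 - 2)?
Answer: 4563/175 ≈ 26.074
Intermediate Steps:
c(g, d) = -2*d/5 (c(g, d) = (2*d)/(-5) = (2*d)*(-⅕) = -2*d/5)
s = 17 (s = 2 + 15 = 17)
l = 169/175 (l = (1 - ⅖*(-4))²/7 = (1 + 8/5)²*(⅐) = (13/5)²*(⅐) = (169/25)*(⅐) = 169/175 ≈ 0.96571)
(s + 10)*l = (17 + 10)*(169/175) = 27*(169/175) = 4563/175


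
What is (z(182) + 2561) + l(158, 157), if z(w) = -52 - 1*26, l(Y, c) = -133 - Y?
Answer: 2192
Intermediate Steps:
z(w) = -78 (z(w) = -52 - 26 = -78)
(z(182) + 2561) + l(158, 157) = (-78 + 2561) + (-133 - 1*158) = 2483 + (-133 - 158) = 2483 - 291 = 2192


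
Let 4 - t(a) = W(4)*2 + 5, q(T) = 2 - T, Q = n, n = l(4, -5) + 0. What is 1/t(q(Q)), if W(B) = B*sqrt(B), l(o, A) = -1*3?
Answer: -1/17 ≈ -0.058824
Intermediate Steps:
l(o, A) = -3
n = -3 (n = -3 + 0 = -3)
Q = -3
W(B) = B**(3/2)
t(a) = -17 (t(a) = 4 - (4**(3/2)*2 + 5) = 4 - (8*2 + 5) = 4 - (16 + 5) = 4 - 1*21 = 4 - 21 = -17)
1/t(q(Q)) = 1/(-17) = -1/17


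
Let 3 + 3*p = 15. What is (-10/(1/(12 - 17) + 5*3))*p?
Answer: -100/37 ≈ -2.7027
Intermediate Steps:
p = 4 (p = -1 + (1/3)*15 = -1 + 5 = 4)
(-10/(1/(12 - 17) + 5*3))*p = -10/(1/(12 - 17) + 5*3)*4 = -10/(1/(-5) + 15)*4 = -10/(-1/5 + 15)*4 = -10/74/5*4 = -10*5/74*4 = -25/37*4 = -100/37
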